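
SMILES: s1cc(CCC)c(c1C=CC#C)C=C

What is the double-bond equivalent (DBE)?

7

Molecular formula from the SMILES: C13H14S.
DoU = (2C + 2 + N − H − X)/2 = (2·13 + 2 + 0 − 14 − 0)/2 = 14/2 = 7.
(Structurally: 1 ring(s) + 6 π bond(s) = 7.)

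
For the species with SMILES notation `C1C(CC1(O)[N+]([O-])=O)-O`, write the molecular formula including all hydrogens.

Heavy atoms from the SMILES: 4 C, 1 N, 4 O.
Implicit hydrogens by atom environment:
  2 × C: 2 H each → 4
  2 × O: 1 H each → 2
  1 × C: 1 H
  1 × C: no H
  1 × N (charge +1): no H
  1 × O: no H
  1 × O (charge -1): no H
  Total hydrogens = 7.
Molecular formula: C4H7NO4

C4H7NO4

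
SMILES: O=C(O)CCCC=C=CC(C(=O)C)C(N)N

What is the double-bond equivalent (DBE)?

4

Molecular formula from the SMILES: C11H18N2O3.
DoU = (2C + 2 + N − H − X)/2 = (2·11 + 2 + 2 − 18 − 0)/2 = 8/2 = 4.
(Structurally: 0 ring(s) + 4 π bond(s) = 4.)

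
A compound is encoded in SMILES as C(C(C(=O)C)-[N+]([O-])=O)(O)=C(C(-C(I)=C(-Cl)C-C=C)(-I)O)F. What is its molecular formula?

C11H11ClFI2NO5

Heavy atoms from the SMILES: 11 C, 1 Cl, 1 F, 2 I, 1 N, 5 O.
Implicit hydrogens by atom environment:
  6 × C: no H
  2 × C: 2 H each → 4
  2 × C: 1 H each → 2
  2 × I: no H
  2 × O: 1 H each → 2
  2 × O: no H
  1 × C: 3 H
  1 × Cl: no H
  1 × F: no H
  1 × N (charge +1): no H
  1 × O (charge -1): no H
  Total hydrogens = 11.
Molecular formula: C11H11ClFI2NO5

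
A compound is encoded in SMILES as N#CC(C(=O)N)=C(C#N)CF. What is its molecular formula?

Heavy atoms from the SMILES: 6 C, 1 F, 3 N, 1 O.
Implicit hydrogens by atom environment:
  5 × C: no H
  2 × N: no H
  1 × C: 2 H
  1 × F: no H
  1 × N: 2 H
  1 × O: no H
  Total hydrogens = 4.
Molecular formula: C6H4FN3O

C6H4FN3O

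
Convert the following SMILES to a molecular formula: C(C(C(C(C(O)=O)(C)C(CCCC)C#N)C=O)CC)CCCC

C19H33NO3

Heavy atoms from the SMILES: 19 C, 1 N, 3 O.
Implicit hydrogens by atom environment:
  8 × C: 2 H each → 16
  4 × C: 3 H each → 12
  4 × C: 1 H each → 4
  3 × C: no H
  2 × O: no H
  1 × N: no H
  1 × O: 1 H
  Total hydrogens = 33.
Molecular formula: C19H33NO3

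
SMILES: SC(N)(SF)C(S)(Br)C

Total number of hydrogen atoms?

Hydrogens are implicit in SMILES; fill each atom to its normal valence:
  2 × C: no H
  2 × S: 1 H each → 2
  1 × Br: no H
  1 × C: 3 H
  1 × F: no H
  1 × N: 2 H
  1 × S: no H
  Total hydrogens = 7.

7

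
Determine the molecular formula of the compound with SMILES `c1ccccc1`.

Heavy atoms from the SMILES: 6 C.
Implicit hydrogens by atom environment:
  6 × C (aromatic): 1 H each → 6
  Total hydrogens = 6.
Molecular formula: C6H6

C6H6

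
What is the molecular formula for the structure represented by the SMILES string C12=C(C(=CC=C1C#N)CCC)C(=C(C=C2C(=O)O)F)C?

C16H14FNO2

Heavy atoms from the SMILES: 16 C, 1 F, 1 N, 2 O.
Implicit hydrogens by atom environment:
  7 × C (aromatic): no H
  3 × C (aromatic): 1 H each → 3
  2 × C: 3 H each → 6
  2 × C: 2 H each → 4
  2 × C: no H
  1 × F: no H
  1 × N: no H
  1 × O: 1 H
  1 × O: no H
  Total hydrogens = 14.
Molecular formula: C16H14FNO2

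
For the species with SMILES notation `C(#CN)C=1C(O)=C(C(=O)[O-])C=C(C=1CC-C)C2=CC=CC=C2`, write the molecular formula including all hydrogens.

Heavy atoms from the SMILES: 18 C, 1 N, 3 O.
Implicit hydrogens by atom environment:
  6 × C (aromatic): 1 H each → 6
  6 × C (aromatic): no H
  3 × C: no H
  2 × C: 2 H each → 4
  1 × C: 3 H
  1 × N: 2 H
  1 × O: 1 H
  1 × O: no H
  1 × O (charge -1): no H
  Total hydrogens = 16.
Net charge -1.
Molecular formula: C18H16NO3-

C18H16NO3-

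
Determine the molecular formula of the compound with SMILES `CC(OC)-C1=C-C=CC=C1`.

C9H12O

Heavy atoms from the SMILES: 9 C, 1 O.
Implicit hydrogens by atom environment:
  5 × C (aromatic): 1 H each → 5
  2 × C: 3 H each → 6
  1 × C: 1 H
  1 × C (aromatic): no H
  1 × O: no H
  Total hydrogens = 12.
Molecular formula: C9H12O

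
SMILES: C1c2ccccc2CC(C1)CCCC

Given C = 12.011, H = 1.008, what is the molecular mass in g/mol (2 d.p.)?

Molecular formula: C14H20.
M = 14×12.011 + 20×1.008 = 188.31 g/mol.

188.31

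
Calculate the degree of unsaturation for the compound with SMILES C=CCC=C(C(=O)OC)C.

3

Molecular formula from the SMILES: C8H12O2.
DoU = (2C + 2 + N − H − X)/2 = (2·8 + 2 + 0 − 12 − 0)/2 = 6/2 = 3.
(Structurally: 0 ring(s) + 3 π bond(s) = 3.)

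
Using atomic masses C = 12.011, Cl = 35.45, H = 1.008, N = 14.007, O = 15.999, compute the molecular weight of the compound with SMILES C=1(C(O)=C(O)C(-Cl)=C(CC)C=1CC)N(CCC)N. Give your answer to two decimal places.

272.77

Molecular formula: C13H21ClN2O2.
M = 13×12.011 + 1×35.45 + 21×1.008 + 2×14.007 + 2×15.999 = 272.77 g/mol.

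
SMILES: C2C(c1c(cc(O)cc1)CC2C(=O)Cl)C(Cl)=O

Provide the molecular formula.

C12H10Cl2O3

Heavy atoms from the SMILES: 12 C, 2 Cl, 3 O.
Implicit hydrogens by atom environment:
  3 × C (aromatic): 1 H each → 3
  3 × C (aromatic): no H
  2 × C: 2 H each → 4
  2 × C: 1 H each → 2
  2 × C: no H
  2 × Cl: no H
  2 × O: no H
  1 × O: 1 H
  Total hydrogens = 10.
Molecular formula: C12H10Cl2O3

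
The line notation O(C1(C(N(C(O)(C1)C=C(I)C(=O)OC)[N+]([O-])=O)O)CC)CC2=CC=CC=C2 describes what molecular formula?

C17H21IN2O7

Heavy atoms from the SMILES: 17 C, 1 I, 2 N, 7 O.
Implicit hydrogens by atom environment:
  5 × C (aromatic): 1 H each → 5
  4 × C: no H
  4 × O: no H
  3 × C: 2 H each → 6
  2 × C: 3 H each → 6
  2 × C: 1 H each → 2
  2 × O: 1 H each → 2
  1 × C (aromatic): no H
  1 × I: no H
  1 × N: no H
  1 × N (charge +1): no H
  1 × O (charge -1): no H
  Total hydrogens = 21.
Molecular formula: C17H21IN2O7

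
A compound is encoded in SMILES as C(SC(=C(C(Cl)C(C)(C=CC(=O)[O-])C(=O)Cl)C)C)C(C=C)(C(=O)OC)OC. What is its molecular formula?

Heavy atoms from the SMILES: 18 C, 2 Cl, 6 O, 1 S.
Implicit hydrogens by atom environment:
  7 × C: no H
  5 × C: 3 H each → 15
  5 × O: no H
  4 × C: 1 H each → 4
  2 × C: 2 H each → 4
  2 × Cl: no H
  1 × O (charge -1): no H
  1 × S: no H
  Total hydrogens = 23.
Net charge -1.
Molecular formula: C18H23Cl2O6S-

C18H23Cl2O6S-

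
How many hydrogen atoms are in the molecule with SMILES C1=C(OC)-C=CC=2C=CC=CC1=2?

Hydrogens are implicit in SMILES; fill each atom to its normal valence:
  7 × C (aromatic): 1 H each → 7
  3 × C (aromatic): no H
  1 × C: 3 H
  1 × O: no H
  Total hydrogens = 10.

10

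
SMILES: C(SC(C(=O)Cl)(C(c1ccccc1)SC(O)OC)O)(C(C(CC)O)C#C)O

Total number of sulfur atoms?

2

The symbol for sulfur appears 2 times in the SMILES.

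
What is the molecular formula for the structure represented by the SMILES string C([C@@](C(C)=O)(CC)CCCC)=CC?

C12H22O

Heavy atoms from the SMILES: 12 C, 1 O.
Implicit hydrogens by atom environment:
  4 × C: 3 H each → 12
  4 × C: 2 H each → 8
  2 × C: 1 H each → 2
  2 × C: no H
  1 × O: no H
  Total hydrogens = 22.
Molecular formula: C12H22O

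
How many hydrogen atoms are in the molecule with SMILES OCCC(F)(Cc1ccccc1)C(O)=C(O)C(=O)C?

17

Hydrogens are implicit in SMILES; fill each atom to its normal valence:
  5 × C (aromatic): 1 H each → 5
  4 × C: no H
  3 × C: 2 H each → 6
  3 × O: 1 H each → 3
  1 × C: 3 H
  1 × C (aromatic): no H
  1 × F: no H
  1 × O: no H
  Total hydrogens = 17.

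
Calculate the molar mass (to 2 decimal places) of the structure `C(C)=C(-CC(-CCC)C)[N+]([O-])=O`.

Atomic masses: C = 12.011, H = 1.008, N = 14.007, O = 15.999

171.24

Molecular formula: C9H17NO2.
M = 9×12.011 + 17×1.008 + 1×14.007 + 2×15.999 = 171.24 g/mol.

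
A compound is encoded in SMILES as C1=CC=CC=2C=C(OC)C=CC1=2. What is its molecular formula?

C11H10O

Heavy atoms from the SMILES: 11 C, 1 O.
Implicit hydrogens by atom environment:
  7 × C (aromatic): 1 H each → 7
  3 × C (aromatic): no H
  1 × C: 3 H
  1 × O: no H
  Total hydrogens = 10.
Molecular formula: C11H10O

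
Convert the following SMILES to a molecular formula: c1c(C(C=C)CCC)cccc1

Heavy atoms from the SMILES: 12 C.
Implicit hydrogens by atom environment:
  5 × C (aromatic): 1 H each → 5
  3 × C: 2 H each → 6
  2 × C: 1 H each → 2
  1 × C: 3 H
  1 × C (aromatic): no H
  Total hydrogens = 16.
Molecular formula: C12H16

C12H16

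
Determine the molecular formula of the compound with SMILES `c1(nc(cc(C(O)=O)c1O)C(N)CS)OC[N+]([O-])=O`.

C9H11N3O6S

Heavy atoms from the SMILES: 9 C, 3 N, 6 O, 1 S.
Implicit hydrogens by atom environment:
  4 × C (aromatic): no H
  3 × O: no H
  2 × C: 2 H each → 4
  2 × O: 1 H each → 2
  1 × C (aromatic): 1 H
  1 × C: 1 H
  1 × C: no H
  1 × N: 2 H
  1 × N (aromatic): no H
  1 × N (charge +1): no H
  1 × O (charge -1): no H
  1 × S: 1 H
  Total hydrogens = 11.
Molecular formula: C9H11N3O6S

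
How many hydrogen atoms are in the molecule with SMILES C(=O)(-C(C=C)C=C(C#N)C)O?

9

Hydrogens are implicit in SMILES; fill each atom to its normal valence:
  3 × C: 1 H each → 3
  3 × C: no H
  1 × C: 3 H
  1 × C: 2 H
  1 × N: no H
  1 × O: 1 H
  1 × O: no H
  Total hydrogens = 9.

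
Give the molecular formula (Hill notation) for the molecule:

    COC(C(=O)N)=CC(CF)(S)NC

C7H13FN2O2S

Heavy atoms from the SMILES: 7 C, 1 F, 2 N, 2 O, 1 S.
Implicit hydrogens by atom environment:
  3 × C: no H
  2 × C: 3 H each → 6
  2 × O: no H
  1 × C: 2 H
  1 × C: 1 H
  1 × F: no H
  1 × N: 2 H
  1 × N: 1 H
  1 × S: 1 H
  Total hydrogens = 13.
Molecular formula: C7H13FN2O2S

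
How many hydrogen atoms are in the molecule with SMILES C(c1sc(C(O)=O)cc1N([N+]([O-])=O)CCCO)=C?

12

Hydrogens are implicit in SMILES; fill each atom to its normal valence:
  4 × C: 2 H each → 8
  3 × C (aromatic): no H
  2 × O: 1 H each → 2
  2 × O: no H
  1 × C (aromatic): 1 H
  1 × C: 1 H
  1 × C: no H
  1 × N: no H
  1 × N (charge +1): no H
  1 × O (charge -1): no H
  1 × S (aromatic): no H
  Total hydrogens = 12.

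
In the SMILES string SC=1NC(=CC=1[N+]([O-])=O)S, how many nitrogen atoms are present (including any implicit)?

The symbol for nitrogen appears 2 times in the SMILES.

2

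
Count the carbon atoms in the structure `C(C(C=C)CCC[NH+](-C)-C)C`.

The symbol for carbon appears 10 times in the SMILES.

10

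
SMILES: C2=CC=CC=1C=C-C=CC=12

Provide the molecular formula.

C10H8

Heavy atoms from the SMILES: 10 C.
Implicit hydrogens by atom environment:
  8 × C (aromatic): 1 H each → 8
  2 × C (aromatic): no H
  Total hydrogens = 8.
Molecular formula: C10H8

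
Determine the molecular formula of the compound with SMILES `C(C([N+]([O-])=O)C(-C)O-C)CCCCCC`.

C11H23NO3

Heavy atoms from the SMILES: 11 C, 1 N, 3 O.
Implicit hydrogens by atom environment:
  6 × C: 2 H each → 12
  3 × C: 3 H each → 9
  2 × C: 1 H each → 2
  2 × O: no H
  1 × N (charge +1): no H
  1 × O (charge -1): no H
  Total hydrogens = 23.
Molecular formula: C11H23NO3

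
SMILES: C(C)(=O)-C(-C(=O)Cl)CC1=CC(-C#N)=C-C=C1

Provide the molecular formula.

Heavy atoms from the SMILES: 12 C, 1 Cl, 1 N, 2 O.
Implicit hydrogens by atom environment:
  4 × C (aromatic): 1 H each → 4
  3 × C: no H
  2 × C (aromatic): no H
  2 × O: no H
  1 × C: 3 H
  1 × C: 2 H
  1 × C: 1 H
  1 × Cl: no H
  1 × N: no H
  Total hydrogens = 10.
Molecular formula: C12H10ClNO2

C12H10ClNO2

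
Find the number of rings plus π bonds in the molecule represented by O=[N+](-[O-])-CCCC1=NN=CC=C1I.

5

Molecular formula from the SMILES: C7H8IN3O2.
DoU = (2C + 2 + N − H − X)/2 = (2·7 + 2 + 3 − 8 − 1)/2 = 10/2 = 5.
(Structurally: 1 ring(s) + 4 π bond(s) = 5.)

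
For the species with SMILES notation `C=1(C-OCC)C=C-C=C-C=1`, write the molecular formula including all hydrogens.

Heavy atoms from the SMILES: 9 C, 1 O.
Implicit hydrogens by atom environment:
  5 × C (aromatic): 1 H each → 5
  2 × C: 2 H each → 4
  1 × C: 3 H
  1 × C (aromatic): no H
  1 × O: no H
  Total hydrogens = 12.
Molecular formula: C9H12O

C9H12O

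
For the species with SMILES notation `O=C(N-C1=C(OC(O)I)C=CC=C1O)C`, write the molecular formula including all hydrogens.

C9H10INO4

Heavy atoms from the SMILES: 9 C, 1 I, 1 N, 4 O.
Implicit hydrogens by atom environment:
  3 × C (aromatic): 1 H each → 3
  3 × C (aromatic): no H
  2 × O: 1 H each → 2
  2 × O: no H
  1 × C: 3 H
  1 × C: 1 H
  1 × C: no H
  1 × I: no H
  1 × N: 1 H
  Total hydrogens = 10.
Molecular formula: C9H10INO4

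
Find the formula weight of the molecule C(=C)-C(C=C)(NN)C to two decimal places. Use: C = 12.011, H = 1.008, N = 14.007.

112.18

Molecular formula: C6H12N2.
M = 6×12.011 + 12×1.008 + 2×14.007 = 112.18 g/mol.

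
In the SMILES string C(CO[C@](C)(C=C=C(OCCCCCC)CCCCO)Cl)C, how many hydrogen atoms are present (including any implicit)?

33

Hydrogens are implicit in SMILES; fill each atom to its normal valence:
  11 × C: 2 H each → 22
  3 × C: 3 H each → 9
  3 × C: no H
  2 × O: no H
  1 × C: 1 H
  1 × Cl: no H
  1 × O: 1 H
  Total hydrogens = 33.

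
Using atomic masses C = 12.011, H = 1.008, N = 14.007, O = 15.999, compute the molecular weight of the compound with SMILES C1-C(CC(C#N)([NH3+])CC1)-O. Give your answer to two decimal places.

Molecular formula: C7H13N2O+.
M = 7×12.011 + 13×1.008 + 2×14.007 + 1×15.999 = 141.19 g/mol.

141.19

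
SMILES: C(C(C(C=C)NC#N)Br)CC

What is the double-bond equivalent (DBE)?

Molecular formula from the SMILES: C8H13BrN2.
DoU = (2C + 2 + N − H − X)/2 = (2·8 + 2 + 2 − 13 − 1)/2 = 6/2 = 3.
(Structurally: 0 ring(s) + 3 π bond(s) = 3.)

3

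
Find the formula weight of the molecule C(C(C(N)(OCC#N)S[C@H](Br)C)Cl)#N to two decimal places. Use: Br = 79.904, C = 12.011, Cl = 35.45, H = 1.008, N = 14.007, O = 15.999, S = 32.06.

298.58

Molecular formula: C7H9BrClN3OS.
M = 1×79.904 + 7×12.011 + 1×35.45 + 9×1.008 + 3×14.007 + 1×15.999 + 1×32.06 = 298.58 g/mol.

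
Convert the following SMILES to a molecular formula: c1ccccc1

Heavy atoms from the SMILES: 6 C.
Implicit hydrogens by atom environment:
  6 × C (aromatic): 1 H each → 6
  Total hydrogens = 6.
Molecular formula: C6H6

C6H6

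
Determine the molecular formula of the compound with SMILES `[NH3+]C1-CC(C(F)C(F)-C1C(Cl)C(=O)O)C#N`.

C9H12ClF2N2O2+

Heavy atoms from the SMILES: 9 C, 1 Cl, 2 F, 2 N, 2 O.
Implicit hydrogens by atom environment:
  6 × C: 1 H each → 6
  2 × C: no H
  2 × F: no H
  1 × C: 2 H
  1 × Cl: no H
  1 × N (charge +1): 3 H
  1 × N: no H
  1 × O: 1 H
  1 × O: no H
  Total hydrogens = 12.
Net charge +1.
Molecular formula: C9H12ClF2N2O2+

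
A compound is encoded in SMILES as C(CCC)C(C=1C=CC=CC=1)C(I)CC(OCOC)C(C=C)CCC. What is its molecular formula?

C22H35IO2

Heavy atoms from the SMILES: 22 C, 1 I, 2 O.
Implicit hydrogens by atom environment:
  8 × C: 2 H each → 16
  5 × C: 1 H each → 5
  5 × C (aromatic): 1 H each → 5
  3 × C: 3 H each → 9
  2 × O: no H
  1 × C (aromatic): no H
  1 × I: no H
  Total hydrogens = 35.
Molecular formula: C22H35IO2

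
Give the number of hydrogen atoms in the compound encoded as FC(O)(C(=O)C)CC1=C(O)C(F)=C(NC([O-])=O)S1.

Hydrogens are implicit in SMILES; fill each atom to its normal valence:
  4 × C (aromatic): no H
  3 × C: no H
  2 × F: no H
  2 × O: 1 H each → 2
  2 × O: no H
  1 × C: 3 H
  1 × C: 2 H
  1 × N: 1 H
  1 × O (charge -1): no H
  1 × S (aromatic): no H
  Total hydrogens = 8.

8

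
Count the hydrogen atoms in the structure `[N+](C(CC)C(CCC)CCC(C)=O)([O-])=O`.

Hydrogens are implicit in SMILES; fill each atom to its normal valence:
  5 × C: 2 H each → 10
  3 × C: 3 H each → 9
  2 × C: 1 H each → 2
  2 × O: no H
  1 × C: no H
  1 × N (charge +1): no H
  1 × O (charge -1): no H
  Total hydrogens = 21.

21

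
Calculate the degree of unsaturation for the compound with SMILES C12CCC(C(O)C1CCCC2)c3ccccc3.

Molecular formula from the SMILES: C16H22O.
DoU = (2C + 2 + N − H − X)/2 = (2·16 + 2 + 0 − 22 − 0)/2 = 12/2 = 6.
(Structurally: 3 ring(s) + 3 π bond(s) = 6.)

6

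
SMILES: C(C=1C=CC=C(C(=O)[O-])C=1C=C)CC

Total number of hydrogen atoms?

Hydrogens are implicit in SMILES; fill each atom to its normal valence:
  3 × C: 2 H each → 6
  3 × C (aromatic): 1 H each → 3
  3 × C (aromatic): no H
  1 × C: 3 H
  1 × C: 1 H
  1 × C: no H
  1 × O: no H
  1 × O (charge -1): no H
  Total hydrogens = 13.

13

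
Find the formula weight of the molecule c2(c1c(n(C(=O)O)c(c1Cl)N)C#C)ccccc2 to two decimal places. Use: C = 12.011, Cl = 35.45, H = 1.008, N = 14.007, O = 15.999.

260.68

Molecular formula: C13H9ClN2O2.
M = 13×12.011 + 1×35.45 + 9×1.008 + 2×14.007 + 2×15.999 = 260.68 g/mol.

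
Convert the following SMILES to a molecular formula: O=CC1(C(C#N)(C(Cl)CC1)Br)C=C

C9H9BrClNO

Heavy atoms from the SMILES: 1 Br, 9 C, 1 Cl, 1 N, 1 O.
Implicit hydrogens by atom environment:
  3 × C: 2 H each → 6
  3 × C: 1 H each → 3
  3 × C: no H
  1 × Br: no H
  1 × Cl: no H
  1 × N: no H
  1 × O: no H
  Total hydrogens = 9.
Molecular formula: C9H9BrClNO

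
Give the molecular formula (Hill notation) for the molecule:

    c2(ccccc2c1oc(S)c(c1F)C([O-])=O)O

Heavy atoms from the SMILES: 11 C, 1 F, 4 O, 1 S.
Implicit hydrogens by atom environment:
  6 × C (aromatic): no H
  4 × C (aromatic): 1 H each → 4
  1 × C: no H
  1 × F: no H
  1 × O: 1 H
  1 × O (aromatic): no H
  1 × O: no H
  1 × O (charge -1): no H
  1 × S: 1 H
  Total hydrogens = 6.
Net charge -1.
Molecular formula: C11H6FO4S-

C11H6FO4S-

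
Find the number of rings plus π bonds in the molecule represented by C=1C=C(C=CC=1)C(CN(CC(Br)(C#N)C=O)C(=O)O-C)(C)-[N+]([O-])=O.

Molecular formula from the SMILES: C15H16BrN3O5.
DoU = (2C + 2 + N − H − X)/2 = (2·15 + 2 + 3 − 16 − 1)/2 = 18/2 = 9.
(Structurally: 1 ring(s) + 8 π bond(s) = 9.)

9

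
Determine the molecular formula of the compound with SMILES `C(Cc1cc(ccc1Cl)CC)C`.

Heavy atoms from the SMILES: 11 C, 1 Cl.
Implicit hydrogens by atom environment:
  3 × C: 2 H each → 6
  3 × C (aromatic): 1 H each → 3
  3 × C (aromatic): no H
  2 × C: 3 H each → 6
  1 × Cl: no H
  Total hydrogens = 15.
Molecular formula: C11H15Cl

C11H15Cl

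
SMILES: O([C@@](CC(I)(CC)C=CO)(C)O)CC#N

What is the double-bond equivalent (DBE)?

Molecular formula from the SMILES: C10H16INO3.
DoU = (2C + 2 + N − H − X)/2 = (2·10 + 2 + 1 − 16 − 1)/2 = 6/2 = 3.
(Structurally: 0 ring(s) + 3 π bond(s) = 3.)

3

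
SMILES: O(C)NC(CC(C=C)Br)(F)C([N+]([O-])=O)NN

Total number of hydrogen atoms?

14

Hydrogens are implicit in SMILES; fill each atom to its normal valence:
  3 × C: 1 H each → 3
  2 × C: 2 H each → 4
  2 × N: 1 H each → 2
  2 × O: no H
  1 × Br: no H
  1 × C: 3 H
  1 × C: no H
  1 × F: no H
  1 × N: 2 H
  1 × N (charge +1): no H
  1 × O (charge -1): no H
  Total hydrogens = 14.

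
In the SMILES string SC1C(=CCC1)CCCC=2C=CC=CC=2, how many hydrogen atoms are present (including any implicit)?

Hydrogens are implicit in SMILES; fill each atom to its normal valence:
  5 × C: 2 H each → 10
  5 × C (aromatic): 1 H each → 5
  2 × C: 1 H each → 2
  1 × C: no H
  1 × C (aromatic): no H
  1 × S: 1 H
  Total hydrogens = 18.

18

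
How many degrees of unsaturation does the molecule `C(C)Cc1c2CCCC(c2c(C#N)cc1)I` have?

Molecular formula from the SMILES: C14H16IN.
DoU = (2C + 2 + N − H − X)/2 = (2·14 + 2 + 1 − 16 − 1)/2 = 14/2 = 7.
(Structurally: 2 ring(s) + 5 π bond(s) = 7.)

7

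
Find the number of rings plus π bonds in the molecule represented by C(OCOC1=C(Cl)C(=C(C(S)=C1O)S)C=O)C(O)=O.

Molecular formula from the SMILES: C10H9ClO6S2.
DoU = (2C + 2 + N − H − X)/2 = (2·10 + 2 + 0 − 9 − 1)/2 = 12/2 = 6.
(Structurally: 1 ring(s) + 5 π bond(s) = 6.)

6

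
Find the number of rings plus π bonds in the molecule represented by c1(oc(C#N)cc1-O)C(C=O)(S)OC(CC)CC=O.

Molecular formula from the SMILES: C12H13NO5S.
DoU = (2C + 2 + N − H − X)/2 = (2·12 + 2 + 1 − 13 − 0)/2 = 14/2 = 7.
(Structurally: 1 ring(s) + 6 π bond(s) = 7.)

7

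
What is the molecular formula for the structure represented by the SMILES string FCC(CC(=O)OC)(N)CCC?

Heavy atoms from the SMILES: 8 C, 1 F, 1 N, 2 O.
Implicit hydrogens by atom environment:
  4 × C: 2 H each → 8
  2 × C: 3 H each → 6
  2 × C: no H
  2 × O: no H
  1 × F: no H
  1 × N: 2 H
  Total hydrogens = 16.
Molecular formula: C8H16FNO2

C8H16FNO2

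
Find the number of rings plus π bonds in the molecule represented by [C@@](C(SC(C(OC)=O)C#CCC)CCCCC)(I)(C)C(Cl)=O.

4

Molecular formula from the SMILES: C16H24ClIO3S.
DoU = (2C + 2 + N − H − X)/2 = (2·16 + 2 + 0 − 24 − 2)/2 = 8/2 = 4.
(Structurally: 0 ring(s) + 4 π bond(s) = 4.)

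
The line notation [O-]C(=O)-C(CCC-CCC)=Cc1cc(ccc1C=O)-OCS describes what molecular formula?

C17H21O4S-

Heavy atoms from the SMILES: 17 C, 4 O, 1 S.
Implicit hydrogens by atom environment:
  6 × C: 2 H each → 12
  3 × C (aromatic): 1 H each → 3
  3 × C (aromatic): no H
  3 × O: no H
  2 × C: 1 H each → 2
  2 × C: no H
  1 × C: 3 H
  1 × O (charge -1): no H
  1 × S: 1 H
  Total hydrogens = 21.
Net charge -1.
Molecular formula: C17H21O4S-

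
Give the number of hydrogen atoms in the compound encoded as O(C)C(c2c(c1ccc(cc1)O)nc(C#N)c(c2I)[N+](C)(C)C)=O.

Hydrogens are implicit in SMILES; fill each atom to its normal valence:
  7 × C (aromatic): no H
  4 × C: 3 H each → 12
  4 × C (aromatic): 1 H each → 4
  2 × C: no H
  2 × O: no H
  1 × I: no H
  1 × N (aromatic): no H
  1 × N: no H
  1 × N (charge +1): no H
  1 × O: 1 H
  Total hydrogens = 17.

17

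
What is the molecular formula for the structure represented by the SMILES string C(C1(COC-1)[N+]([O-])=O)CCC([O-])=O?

Heavy atoms from the SMILES: 7 C, 1 N, 5 O.
Implicit hydrogens by atom environment:
  5 × C: 2 H each → 10
  3 × O: no H
  2 × C: no H
  2 × O (charge -1): no H
  1 × N (charge +1): no H
  Total hydrogens = 10.
Net charge -1.
Molecular formula: C7H10NO5-

C7H10NO5-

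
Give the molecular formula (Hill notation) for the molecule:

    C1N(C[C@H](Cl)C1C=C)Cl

Heavy atoms from the SMILES: 6 C, 2 Cl, 1 N.
Implicit hydrogens by atom environment:
  3 × C: 2 H each → 6
  3 × C: 1 H each → 3
  2 × Cl: no H
  1 × N: no H
  Total hydrogens = 9.
Molecular formula: C6H9Cl2N

C6H9Cl2N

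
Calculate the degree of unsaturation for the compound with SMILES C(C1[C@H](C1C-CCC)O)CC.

1

Molecular formula from the SMILES: C10H20O.
DoU = (2C + 2 + N − H − X)/2 = (2·10 + 2 + 0 − 20 − 0)/2 = 2/2 = 1.
(Structurally: 1 ring(s) + 0 π bond(s) = 1.)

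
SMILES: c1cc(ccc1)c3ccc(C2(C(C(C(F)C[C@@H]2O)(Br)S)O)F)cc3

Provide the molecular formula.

C18H17BrF2O2S

Heavy atoms from the SMILES: 1 Br, 18 C, 2 F, 2 O, 1 S.
Implicit hydrogens by atom environment:
  9 × C (aromatic): 1 H each → 9
  3 × C: 1 H each → 3
  3 × C (aromatic): no H
  2 × C: no H
  2 × F: no H
  2 × O: 1 H each → 2
  1 × Br: no H
  1 × C: 2 H
  1 × S: 1 H
  Total hydrogens = 17.
Molecular formula: C18H17BrF2O2S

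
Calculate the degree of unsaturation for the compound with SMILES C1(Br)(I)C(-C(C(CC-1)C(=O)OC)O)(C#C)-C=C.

Molecular formula from the SMILES: C12H14BrIO3.
DoU = (2C + 2 + N − H − X)/2 = (2·12 + 2 + 0 − 14 − 2)/2 = 10/2 = 5.
(Structurally: 1 ring(s) + 4 π bond(s) = 5.)

5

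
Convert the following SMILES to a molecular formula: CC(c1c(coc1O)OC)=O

C7H8O4

Heavy atoms from the SMILES: 7 C, 4 O.
Implicit hydrogens by atom environment:
  3 × C (aromatic): no H
  2 × C: 3 H each → 6
  2 × O: no H
  1 × C (aromatic): 1 H
  1 × C: no H
  1 × O: 1 H
  1 × O (aromatic): no H
  Total hydrogens = 8.
Molecular formula: C7H8O4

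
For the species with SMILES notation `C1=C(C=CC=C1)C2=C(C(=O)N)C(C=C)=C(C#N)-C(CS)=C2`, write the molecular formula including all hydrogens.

Heavy atoms from the SMILES: 17 C, 2 N, 1 O, 1 S.
Implicit hydrogens by atom environment:
  6 × C (aromatic): 1 H each → 6
  6 × C (aromatic): no H
  2 × C: 2 H each → 4
  2 × C: no H
  1 × C: 1 H
  1 × N: 2 H
  1 × N: no H
  1 × O: no H
  1 × S: 1 H
  Total hydrogens = 14.
Molecular formula: C17H14N2OS

C17H14N2OS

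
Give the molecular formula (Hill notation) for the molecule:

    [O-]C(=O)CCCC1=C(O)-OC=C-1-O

Heavy atoms from the SMILES: 8 C, 5 O.
Implicit hydrogens by atom environment:
  3 × C: 2 H each → 6
  3 × C (aromatic): no H
  2 × O: 1 H each → 2
  1 × C (aromatic): 1 H
  1 × C: no H
  1 × O (aromatic): no H
  1 × O: no H
  1 × O (charge -1): no H
  Total hydrogens = 9.
Net charge -1.
Molecular formula: C8H9O5-

C8H9O5-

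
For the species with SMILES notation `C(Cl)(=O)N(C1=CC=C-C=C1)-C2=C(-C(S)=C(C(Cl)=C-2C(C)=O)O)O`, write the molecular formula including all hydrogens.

C15H11Cl2NO4S

Heavy atoms from the SMILES: 15 C, 2 Cl, 1 N, 4 O, 1 S.
Implicit hydrogens by atom environment:
  7 × C (aromatic): no H
  5 × C (aromatic): 1 H each → 5
  2 × C: no H
  2 × Cl: no H
  2 × O: 1 H each → 2
  2 × O: no H
  1 × C: 3 H
  1 × N: no H
  1 × S: 1 H
  Total hydrogens = 11.
Molecular formula: C15H11Cl2NO4S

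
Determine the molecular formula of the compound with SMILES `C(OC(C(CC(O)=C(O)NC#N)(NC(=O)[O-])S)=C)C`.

C10H14N3O5S-

Heavy atoms from the SMILES: 10 C, 3 N, 5 O, 1 S.
Implicit hydrogens by atom environment:
  6 × C: no H
  3 × C: 2 H each → 6
  2 × N: 1 H each → 2
  2 × O: 1 H each → 2
  2 × O: no H
  1 × C: 3 H
  1 × N: no H
  1 × O (charge -1): no H
  1 × S: 1 H
  Total hydrogens = 14.
Net charge -1.
Molecular formula: C10H14N3O5S-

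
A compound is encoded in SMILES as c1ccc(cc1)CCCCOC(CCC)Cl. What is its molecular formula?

Heavy atoms from the SMILES: 14 C, 1 Cl, 1 O.
Implicit hydrogens by atom environment:
  6 × C: 2 H each → 12
  5 × C (aromatic): 1 H each → 5
  1 × C: 3 H
  1 × C: 1 H
  1 × C (aromatic): no H
  1 × Cl: no H
  1 × O: no H
  Total hydrogens = 21.
Molecular formula: C14H21ClO

C14H21ClO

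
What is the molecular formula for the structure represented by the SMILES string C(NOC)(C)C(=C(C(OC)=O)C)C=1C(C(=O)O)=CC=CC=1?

C15H19NO5

Heavy atoms from the SMILES: 15 C, 1 N, 5 O.
Implicit hydrogens by atom environment:
  4 × C: 3 H each → 12
  4 × C (aromatic): 1 H each → 4
  4 × C: no H
  4 × O: no H
  2 × C (aromatic): no H
  1 × C: 1 H
  1 × N: 1 H
  1 × O: 1 H
  Total hydrogens = 19.
Molecular formula: C15H19NO5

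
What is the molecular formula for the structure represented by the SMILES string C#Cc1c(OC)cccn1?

C8H7NO

Heavy atoms from the SMILES: 8 C, 1 N, 1 O.
Implicit hydrogens by atom environment:
  3 × C (aromatic): 1 H each → 3
  2 × C (aromatic): no H
  1 × C: 3 H
  1 × C: 1 H
  1 × C: no H
  1 × N (aromatic): no H
  1 × O: no H
  Total hydrogens = 7.
Molecular formula: C8H7NO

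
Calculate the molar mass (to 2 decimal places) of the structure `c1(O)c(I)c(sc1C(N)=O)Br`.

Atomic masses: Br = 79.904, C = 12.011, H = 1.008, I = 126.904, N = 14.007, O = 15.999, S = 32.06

Molecular formula: C5H3BrINO2S.
M = 1×79.904 + 5×12.011 + 3×1.008 + 1×126.904 + 1×14.007 + 2×15.999 + 1×32.06 = 347.95 g/mol.

347.95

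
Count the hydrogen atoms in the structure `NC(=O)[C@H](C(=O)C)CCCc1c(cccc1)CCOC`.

Hydrogens are implicit in SMILES; fill each atom to its normal valence:
  5 × C: 2 H each → 10
  4 × C (aromatic): 1 H each → 4
  3 × O: no H
  2 × C: 3 H each → 6
  2 × C (aromatic): no H
  2 × C: no H
  1 × C: 1 H
  1 × N: 2 H
  Total hydrogens = 23.

23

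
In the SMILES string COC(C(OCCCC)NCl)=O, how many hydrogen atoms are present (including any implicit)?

14

Hydrogens are implicit in SMILES; fill each atom to its normal valence:
  3 × C: 2 H each → 6
  3 × O: no H
  2 × C: 3 H each → 6
  1 × C: 1 H
  1 × C: no H
  1 × Cl: no H
  1 × N: 1 H
  Total hydrogens = 14.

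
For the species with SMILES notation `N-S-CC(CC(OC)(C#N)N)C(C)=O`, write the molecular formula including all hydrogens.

C8H15N3O2S

Heavy atoms from the SMILES: 8 C, 3 N, 2 O, 1 S.
Implicit hydrogens by atom environment:
  3 × C: no H
  2 × C: 3 H each → 6
  2 × C: 2 H each → 4
  2 × N: 2 H each → 4
  2 × O: no H
  1 × C: 1 H
  1 × N: no H
  1 × S: no H
  Total hydrogens = 15.
Molecular formula: C8H15N3O2S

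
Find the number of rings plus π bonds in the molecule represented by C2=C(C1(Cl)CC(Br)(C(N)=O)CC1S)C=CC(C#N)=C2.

8

Molecular formula from the SMILES: C13H12BrClN2OS.
DoU = (2C + 2 + N − H − X)/2 = (2·13 + 2 + 2 − 12 − 2)/2 = 16/2 = 8.
(Structurally: 2 ring(s) + 6 π bond(s) = 8.)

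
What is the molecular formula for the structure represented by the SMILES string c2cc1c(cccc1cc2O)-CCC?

C13H14O

Heavy atoms from the SMILES: 13 C, 1 O.
Implicit hydrogens by atom environment:
  6 × C (aromatic): 1 H each → 6
  4 × C (aromatic): no H
  2 × C: 2 H each → 4
  1 × C: 3 H
  1 × O: 1 H
  Total hydrogens = 14.
Molecular formula: C13H14O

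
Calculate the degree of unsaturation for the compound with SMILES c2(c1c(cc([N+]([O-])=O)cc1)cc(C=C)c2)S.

Molecular formula from the SMILES: C12H9NO2S.
DoU = (2C + 2 + N − H − X)/2 = (2·12 + 2 + 1 − 9 − 0)/2 = 18/2 = 9.
(Structurally: 2 ring(s) + 7 π bond(s) = 9.)

9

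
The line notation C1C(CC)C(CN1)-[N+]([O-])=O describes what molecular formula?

C6H12N2O2

Heavy atoms from the SMILES: 6 C, 2 N, 2 O.
Implicit hydrogens by atom environment:
  3 × C: 2 H each → 6
  2 × C: 1 H each → 2
  1 × C: 3 H
  1 × N: 1 H
  1 × N (charge +1): no H
  1 × O: no H
  1 × O (charge -1): no H
  Total hydrogens = 12.
Molecular formula: C6H12N2O2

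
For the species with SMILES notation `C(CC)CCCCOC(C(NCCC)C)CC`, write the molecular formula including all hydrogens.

C15H33NO

Heavy atoms from the SMILES: 15 C, 1 N, 1 O.
Implicit hydrogens by atom environment:
  9 × C: 2 H each → 18
  4 × C: 3 H each → 12
  2 × C: 1 H each → 2
  1 × N: 1 H
  1 × O: no H
  Total hydrogens = 33.
Molecular formula: C15H33NO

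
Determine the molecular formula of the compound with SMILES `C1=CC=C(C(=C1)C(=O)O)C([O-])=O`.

C8H5O4-

Heavy atoms from the SMILES: 8 C, 4 O.
Implicit hydrogens by atom environment:
  4 × C (aromatic): 1 H each → 4
  2 × C (aromatic): no H
  2 × C: no H
  2 × O: no H
  1 × O: 1 H
  1 × O (charge -1): no H
  Total hydrogens = 5.
Net charge -1.
Molecular formula: C8H5O4-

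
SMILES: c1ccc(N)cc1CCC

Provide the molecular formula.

Heavy atoms from the SMILES: 9 C, 1 N.
Implicit hydrogens by atom environment:
  4 × C (aromatic): 1 H each → 4
  2 × C: 2 H each → 4
  2 × C (aromatic): no H
  1 × C: 3 H
  1 × N: 2 H
  Total hydrogens = 13.
Molecular formula: C9H13N

C9H13N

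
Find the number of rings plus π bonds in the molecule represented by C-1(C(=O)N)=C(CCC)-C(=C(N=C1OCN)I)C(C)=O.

6

Molecular formula from the SMILES: C12H16IN3O3.
DoU = (2C + 2 + N − H − X)/2 = (2·12 + 2 + 3 − 16 − 1)/2 = 12/2 = 6.
(Structurally: 1 ring(s) + 5 π bond(s) = 6.)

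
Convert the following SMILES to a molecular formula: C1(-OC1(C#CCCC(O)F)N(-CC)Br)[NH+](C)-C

Heavy atoms from the SMILES: 1 Br, 11 C, 1 F, 2 N, 2 O.
Implicit hydrogens by atom environment:
  3 × C: 3 H each → 9
  3 × C: 2 H each → 6
  3 × C: no H
  2 × C: 1 H each → 2
  1 × Br: no H
  1 × F: no H
  1 × N (charge +1): 1 H
  1 × N: no H
  1 × O: 1 H
  1 × O: no H
  Total hydrogens = 19.
Net charge +1.
Molecular formula: C11H19BrFN2O2+

C11H19BrFN2O2+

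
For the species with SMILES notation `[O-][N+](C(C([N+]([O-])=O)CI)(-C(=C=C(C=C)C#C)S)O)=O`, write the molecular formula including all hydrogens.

C10H9IN2O5S

Heavy atoms from the SMILES: 10 C, 1 I, 2 N, 5 O, 1 S.
Implicit hydrogens by atom environment:
  5 × C: no H
  3 × C: 1 H each → 3
  2 × C: 2 H each → 4
  2 × N (charge +1): no H
  2 × O: no H
  2 × O (charge -1): no H
  1 × I: no H
  1 × O: 1 H
  1 × S: 1 H
  Total hydrogens = 9.
Molecular formula: C10H9IN2O5S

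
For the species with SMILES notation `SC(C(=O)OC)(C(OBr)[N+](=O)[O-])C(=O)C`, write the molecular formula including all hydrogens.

C6H8BrNO6S

Heavy atoms from the SMILES: 1 Br, 6 C, 1 N, 6 O, 1 S.
Implicit hydrogens by atom environment:
  5 × O: no H
  3 × C: no H
  2 × C: 3 H each → 6
  1 × Br: no H
  1 × C: 1 H
  1 × N (charge +1): no H
  1 × O (charge -1): no H
  1 × S: 1 H
  Total hydrogens = 8.
Molecular formula: C6H8BrNO6S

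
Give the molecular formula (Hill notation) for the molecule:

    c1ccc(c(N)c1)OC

C7H9NO

Heavy atoms from the SMILES: 7 C, 1 N, 1 O.
Implicit hydrogens by atom environment:
  4 × C (aromatic): 1 H each → 4
  2 × C (aromatic): no H
  1 × C: 3 H
  1 × N: 2 H
  1 × O: no H
  Total hydrogens = 9.
Molecular formula: C7H9NO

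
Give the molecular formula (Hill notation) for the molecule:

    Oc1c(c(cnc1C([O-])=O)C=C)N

Heavy atoms from the SMILES: 8 C, 2 N, 3 O.
Implicit hydrogens by atom environment:
  4 × C (aromatic): no H
  1 × C: 2 H
  1 × C (aromatic): 1 H
  1 × C: 1 H
  1 × C: no H
  1 × N: 2 H
  1 × N (aromatic): no H
  1 × O: 1 H
  1 × O: no H
  1 × O (charge -1): no H
  Total hydrogens = 7.
Net charge -1.
Molecular formula: C8H7N2O3-

C8H7N2O3-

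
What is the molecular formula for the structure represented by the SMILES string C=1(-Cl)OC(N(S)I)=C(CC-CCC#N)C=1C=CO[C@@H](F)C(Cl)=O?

C13H12Cl2FIN2O3S

Heavy atoms from the SMILES: 13 C, 2 Cl, 1 F, 1 I, 2 N, 3 O, 1 S.
Implicit hydrogens by atom environment:
  4 × C: 2 H each → 8
  4 × C (aromatic): no H
  3 × C: 1 H each → 3
  2 × C: no H
  2 × Cl: no H
  2 × N: no H
  2 × O: no H
  1 × F: no H
  1 × I: no H
  1 × O (aromatic): no H
  1 × S: 1 H
  Total hydrogens = 12.
Molecular formula: C13H12Cl2FIN2O3S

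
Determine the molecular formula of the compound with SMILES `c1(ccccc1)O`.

C6H6O

Heavy atoms from the SMILES: 6 C, 1 O.
Implicit hydrogens by atom environment:
  5 × C (aromatic): 1 H each → 5
  1 × C (aromatic): no H
  1 × O: 1 H
  Total hydrogens = 6.
Molecular formula: C6H6O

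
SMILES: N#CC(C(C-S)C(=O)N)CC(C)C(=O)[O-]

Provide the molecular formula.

C9H13N2O3S-

Heavy atoms from the SMILES: 9 C, 2 N, 3 O, 1 S.
Implicit hydrogens by atom environment:
  3 × C: 1 H each → 3
  3 × C: no H
  2 × C: 2 H each → 4
  2 × O: no H
  1 × C: 3 H
  1 × N: 2 H
  1 × N: no H
  1 × O (charge -1): no H
  1 × S: 1 H
  Total hydrogens = 13.
Net charge -1.
Molecular formula: C9H13N2O3S-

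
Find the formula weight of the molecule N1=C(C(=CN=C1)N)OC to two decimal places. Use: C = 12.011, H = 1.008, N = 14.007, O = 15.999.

Molecular formula: C5H7N3O.
M = 5×12.011 + 7×1.008 + 3×14.007 + 1×15.999 = 125.13 g/mol.

125.13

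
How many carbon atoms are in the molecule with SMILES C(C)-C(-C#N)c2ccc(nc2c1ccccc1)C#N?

16

The symbol for carbon appears 16 times in the SMILES. Lowercase c denotes aromatic carbon and counts toward C.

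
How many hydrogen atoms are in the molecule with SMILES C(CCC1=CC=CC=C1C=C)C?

Hydrogens are implicit in SMILES; fill each atom to its normal valence:
  4 × C: 2 H each → 8
  4 × C (aromatic): 1 H each → 4
  2 × C (aromatic): no H
  1 × C: 3 H
  1 × C: 1 H
  Total hydrogens = 16.

16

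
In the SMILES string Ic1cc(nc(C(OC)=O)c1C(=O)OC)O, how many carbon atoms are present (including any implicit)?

9

The symbol for carbon appears 9 times in the SMILES. Lowercase c denotes aromatic carbon and counts toward C.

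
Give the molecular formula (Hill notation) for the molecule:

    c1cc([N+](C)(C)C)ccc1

C9H14N+

Heavy atoms from the SMILES: 9 C, 1 N.
Implicit hydrogens by atom environment:
  5 × C (aromatic): 1 H each → 5
  3 × C: 3 H each → 9
  1 × C (aromatic): no H
  1 × N (charge +1): no H
  Total hydrogens = 14.
Net charge +1.
Molecular formula: C9H14N+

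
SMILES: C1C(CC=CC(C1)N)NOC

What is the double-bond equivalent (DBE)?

Molecular formula from the SMILES: C8H16N2O.
DoU = (2C + 2 + N − H − X)/2 = (2·8 + 2 + 2 − 16 − 0)/2 = 4/2 = 2.
(Structurally: 1 ring(s) + 1 π bond(s) = 2.)

2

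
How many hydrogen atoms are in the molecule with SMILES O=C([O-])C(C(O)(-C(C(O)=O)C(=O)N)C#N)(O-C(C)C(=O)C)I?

12

Hydrogens are implicit in SMILES; fill each atom to its normal valence:
  7 × C: no H
  5 × O: no H
  2 × C: 3 H each → 6
  2 × C: 1 H each → 2
  2 × O: 1 H each → 2
  1 × I: no H
  1 × N: 2 H
  1 × N: no H
  1 × O (charge -1): no H
  Total hydrogens = 12.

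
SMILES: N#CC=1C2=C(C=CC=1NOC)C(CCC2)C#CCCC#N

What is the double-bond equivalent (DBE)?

Molecular formula from the SMILES: C17H17N3O.
DoU = (2C + 2 + N − H − X)/2 = (2·17 + 2 + 3 − 17 − 0)/2 = 22/2 = 11.
(Structurally: 2 ring(s) + 9 π bond(s) = 11.)

11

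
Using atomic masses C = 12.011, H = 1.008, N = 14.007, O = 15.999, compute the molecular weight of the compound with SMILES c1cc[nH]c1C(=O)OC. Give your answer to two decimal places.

Molecular formula: C6H7NO2.
M = 6×12.011 + 7×1.008 + 1×14.007 + 2×15.999 = 125.13 g/mol.

125.13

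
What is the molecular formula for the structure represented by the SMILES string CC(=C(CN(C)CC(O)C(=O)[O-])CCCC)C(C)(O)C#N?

Heavy atoms from the SMILES: 15 C, 2 N, 4 O.
Implicit hydrogens by atom environment:
  5 × C: 2 H each → 10
  5 × C: no H
  4 × C: 3 H each → 12
  2 × N: no H
  2 × O: 1 H each → 2
  1 × C: 1 H
  1 × O: no H
  1 × O (charge -1): no H
  Total hydrogens = 25.
Net charge -1.
Molecular formula: C15H25N2O4-

C15H25N2O4-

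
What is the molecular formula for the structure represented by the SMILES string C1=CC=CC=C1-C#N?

Heavy atoms from the SMILES: 7 C, 1 N.
Implicit hydrogens by atom environment:
  5 × C (aromatic): 1 H each → 5
  1 × C (aromatic): no H
  1 × C: no H
  1 × N: no H
  Total hydrogens = 5.
Molecular formula: C7H5N

C7H5N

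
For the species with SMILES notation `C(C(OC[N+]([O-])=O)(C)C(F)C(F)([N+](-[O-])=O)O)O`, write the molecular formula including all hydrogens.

C6H10F2N2O7

Heavy atoms from the SMILES: 6 C, 2 F, 2 N, 7 O.
Implicit hydrogens by atom environment:
  3 × O: no H
  2 × C: 2 H each → 4
  2 × C: no H
  2 × F: no H
  2 × N (charge +1): no H
  2 × O: 1 H each → 2
  2 × O (charge -1): no H
  1 × C: 3 H
  1 × C: 1 H
  Total hydrogens = 10.
Molecular formula: C6H10F2N2O7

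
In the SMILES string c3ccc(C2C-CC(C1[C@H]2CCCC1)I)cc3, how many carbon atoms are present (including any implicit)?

The symbol for carbon appears 16 times in the SMILES. Lowercase c denotes aromatic carbon and counts toward C.

16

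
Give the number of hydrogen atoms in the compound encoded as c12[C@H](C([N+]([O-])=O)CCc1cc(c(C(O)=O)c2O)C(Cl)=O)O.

Hydrogens are implicit in SMILES; fill each atom to its normal valence:
  5 × C (aromatic): no H
  3 × O: 1 H each → 3
  3 × O: no H
  2 × C: 2 H each → 4
  2 × C: 1 H each → 2
  2 × C: no H
  1 × C (aromatic): 1 H
  1 × Cl: no H
  1 × N (charge +1): no H
  1 × O (charge -1): no H
  Total hydrogens = 10.

10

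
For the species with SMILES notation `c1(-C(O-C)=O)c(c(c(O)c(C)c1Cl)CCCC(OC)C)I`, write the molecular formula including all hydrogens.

Heavy atoms from the SMILES: 15 C, 1 Cl, 1 I, 4 O.
Implicit hydrogens by atom environment:
  6 × C (aromatic): no H
  4 × C: 3 H each → 12
  3 × C: 2 H each → 6
  3 × O: no H
  1 × C: 1 H
  1 × C: no H
  1 × Cl: no H
  1 × I: no H
  1 × O: 1 H
  Total hydrogens = 20.
Molecular formula: C15H20ClIO4

C15H20ClIO4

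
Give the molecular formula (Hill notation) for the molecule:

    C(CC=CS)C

Heavy atoms from the SMILES: 5 C, 1 S.
Implicit hydrogens by atom environment:
  2 × C: 2 H each → 4
  2 × C: 1 H each → 2
  1 × C: 3 H
  1 × S: 1 H
  Total hydrogens = 10.
Molecular formula: C5H10S

C5H10S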